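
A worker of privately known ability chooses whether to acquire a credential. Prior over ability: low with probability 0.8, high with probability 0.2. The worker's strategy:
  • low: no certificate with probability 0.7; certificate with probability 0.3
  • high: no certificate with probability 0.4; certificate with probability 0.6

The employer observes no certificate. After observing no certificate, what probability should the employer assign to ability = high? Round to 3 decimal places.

0.125

Apply Bayes' rule using the sender's strategy as the likelihood.
P(no certificate) = 0.8·0.7 + 0.2·0.4 = 0.64
P(high | no certificate) = (0.2·0.4) / 0.64 = 0.08 / 0.64 = 0.125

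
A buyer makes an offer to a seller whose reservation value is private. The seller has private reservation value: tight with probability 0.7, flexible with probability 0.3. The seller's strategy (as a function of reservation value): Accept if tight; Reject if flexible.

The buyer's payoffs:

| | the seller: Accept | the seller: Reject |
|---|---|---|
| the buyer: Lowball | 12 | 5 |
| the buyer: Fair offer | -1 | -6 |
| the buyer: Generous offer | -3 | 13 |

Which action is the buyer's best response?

Lowball

Compute the buyer's expected payoff for each action, taking the expectation over the seller's type.
E[Lowball] = 0.7·(12) + 0.3·(5) = 9.9
E[Fair offer] = 0.7·(-1) + 0.3·(-6) = -2.5
E[Generous offer] = 0.7·(-3) + 0.3·(13) = 1.8
Best response: Lowball (9.9 is the largest).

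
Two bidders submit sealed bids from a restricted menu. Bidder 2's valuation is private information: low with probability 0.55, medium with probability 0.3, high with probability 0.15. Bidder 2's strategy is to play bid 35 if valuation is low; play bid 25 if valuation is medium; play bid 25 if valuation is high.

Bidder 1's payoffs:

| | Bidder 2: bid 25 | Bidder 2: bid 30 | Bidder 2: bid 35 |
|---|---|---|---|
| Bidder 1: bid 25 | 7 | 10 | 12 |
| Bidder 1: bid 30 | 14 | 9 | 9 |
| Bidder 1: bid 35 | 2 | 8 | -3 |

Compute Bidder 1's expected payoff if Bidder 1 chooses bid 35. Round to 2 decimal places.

-0.75

E[bid 35] = 0.55·(-3) + 0.3·2 + 0.15·2 = (-1.65) + 0.6 + 0.3 = -0.75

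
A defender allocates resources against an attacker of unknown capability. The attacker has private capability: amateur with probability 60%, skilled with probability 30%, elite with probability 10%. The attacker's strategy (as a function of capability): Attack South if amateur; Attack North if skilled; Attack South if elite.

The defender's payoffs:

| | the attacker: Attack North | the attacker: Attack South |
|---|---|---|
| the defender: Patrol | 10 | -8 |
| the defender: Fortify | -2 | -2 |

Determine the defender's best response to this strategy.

Fortify

E[Patrol] = 0.6·(-8) + 0.3·(10) + 0.1·(-8) = -2.6
E[Fortify] = 0.6·(-2) + 0.3·(-2) + 0.1·(-2) = -2
Best response: Fortify (-2 is the largest).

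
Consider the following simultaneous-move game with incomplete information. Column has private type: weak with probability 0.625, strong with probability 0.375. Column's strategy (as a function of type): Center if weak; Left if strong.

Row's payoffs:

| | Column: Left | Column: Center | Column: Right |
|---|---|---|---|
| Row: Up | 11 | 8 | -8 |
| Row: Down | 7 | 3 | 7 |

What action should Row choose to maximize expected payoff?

Up

E[Up] = 0.625·(8) + 0.375·(11) = 9.125
E[Down] = 0.625·(3) + 0.375·(7) = 4.5
Best response: Up (9.125 is the largest).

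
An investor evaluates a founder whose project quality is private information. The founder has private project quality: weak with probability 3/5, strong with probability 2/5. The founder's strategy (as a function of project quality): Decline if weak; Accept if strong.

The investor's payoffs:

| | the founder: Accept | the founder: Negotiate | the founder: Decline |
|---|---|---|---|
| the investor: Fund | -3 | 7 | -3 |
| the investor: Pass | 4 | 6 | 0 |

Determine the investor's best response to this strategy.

Compute the investor's expected payoff for each action, taking the expectation over the founder's type.
E[Fund] = 3/5·(-3) + 2/5·(-3) = -3
E[Pass] = 3/5·(0) + 2/5·(4) = 8/5
Best response: Pass (8/5 is the largest).

Pass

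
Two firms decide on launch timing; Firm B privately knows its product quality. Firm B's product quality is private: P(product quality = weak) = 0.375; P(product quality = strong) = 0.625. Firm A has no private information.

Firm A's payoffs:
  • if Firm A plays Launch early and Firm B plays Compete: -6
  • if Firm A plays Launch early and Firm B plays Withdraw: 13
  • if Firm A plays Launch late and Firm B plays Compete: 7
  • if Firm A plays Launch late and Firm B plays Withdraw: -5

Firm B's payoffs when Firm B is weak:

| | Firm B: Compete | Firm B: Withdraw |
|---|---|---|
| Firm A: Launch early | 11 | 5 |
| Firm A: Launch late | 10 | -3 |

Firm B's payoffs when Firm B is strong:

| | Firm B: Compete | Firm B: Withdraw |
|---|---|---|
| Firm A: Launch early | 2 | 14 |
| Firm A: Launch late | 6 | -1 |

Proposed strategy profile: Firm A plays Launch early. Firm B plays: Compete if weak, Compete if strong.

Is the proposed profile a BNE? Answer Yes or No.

A profile is a BNE iff every type of every player is best-responding given beliefs about the other side.
Firm A plays Launch early: E[Launch early] = 0.375·(-6) + 0.625·(-6) = -6; E[Launch late] = 7. Not best-responding. ✗
Firm B (product quality weak), facing Launch early: Compete gives 11, Withdraw gives 5. Proposed Compete is best. ✓
Firm B (product quality strong), facing Launch early: Compete gives 2, Withdraw gives 14. Proposed Compete is not best — profitable deviation exists. ✗

No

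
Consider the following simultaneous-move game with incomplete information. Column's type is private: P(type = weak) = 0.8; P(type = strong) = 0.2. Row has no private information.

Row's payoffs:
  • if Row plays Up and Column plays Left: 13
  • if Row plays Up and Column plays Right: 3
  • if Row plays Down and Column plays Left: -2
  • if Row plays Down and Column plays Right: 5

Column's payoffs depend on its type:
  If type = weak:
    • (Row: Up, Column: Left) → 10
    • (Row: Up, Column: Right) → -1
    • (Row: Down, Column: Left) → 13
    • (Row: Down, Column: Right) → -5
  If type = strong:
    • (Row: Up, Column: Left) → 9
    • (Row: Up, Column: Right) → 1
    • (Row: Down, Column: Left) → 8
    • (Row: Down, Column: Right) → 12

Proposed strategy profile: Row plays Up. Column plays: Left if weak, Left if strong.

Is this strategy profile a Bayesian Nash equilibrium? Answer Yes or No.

Row plays Up: E[Up] = 0.8·(13) + 0.2·(13) = 13; E[Down] = -2. Best-responding. ✓
Column (type weak), facing Up: Left gives 10, Right gives -1. Proposed Left is best. ✓
Column (type strong), facing Up: Left gives 9, Right gives 1. Proposed Left is best. ✓

Yes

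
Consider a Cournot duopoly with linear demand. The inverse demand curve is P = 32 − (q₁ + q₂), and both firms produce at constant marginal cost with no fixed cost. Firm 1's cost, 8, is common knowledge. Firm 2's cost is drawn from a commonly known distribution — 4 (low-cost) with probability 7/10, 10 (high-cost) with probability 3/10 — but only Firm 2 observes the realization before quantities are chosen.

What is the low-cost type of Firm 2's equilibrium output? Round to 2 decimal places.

Type-c best response for Firm 2: q₂(c) = (32 − c)/2 − q₁/2.
Firm 1 maximizes expected profit; its first-order condition is 32 − 2q₁ − E[q₂] − 8 = 0.
Substituting E[q₂] and solving: E[c₂] = 5.8, so q₁ = (32 − 2·8 + 5.8)/3 = 7.26667.
q₂(low-cost) = (32 − 4 − 7.26667)/2 = 10.3667.

10.37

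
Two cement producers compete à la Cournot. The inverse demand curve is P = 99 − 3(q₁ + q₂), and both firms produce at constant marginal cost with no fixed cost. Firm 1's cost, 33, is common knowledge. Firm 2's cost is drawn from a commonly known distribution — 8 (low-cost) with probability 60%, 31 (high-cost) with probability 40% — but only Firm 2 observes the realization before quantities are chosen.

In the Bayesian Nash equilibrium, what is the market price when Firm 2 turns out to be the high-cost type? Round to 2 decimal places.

56.63

Each type of Firm 2 best-responds to q₁; Firm 1 best-responds to the expected q₂ over Firm 2's types.
Firm 2 with cost c maximizes (99 − 3(q₁+q₂) − c)·q₂, giving q₂(c) = (99 − c − 3q₁)/6.
E[c₂] = 0.6·8 + 0.4·31 = 17.2
Firm 1's FOC against E[q₂] yields q₁ = (99 − 2·33 + E[c₂])/9 = (99 − 66 + 17.2)/9 = 5.57778.
q₂(high-cost) = 8.54444, so P = 99 − 3·(5.57778 + 8.54444) = 56.6333.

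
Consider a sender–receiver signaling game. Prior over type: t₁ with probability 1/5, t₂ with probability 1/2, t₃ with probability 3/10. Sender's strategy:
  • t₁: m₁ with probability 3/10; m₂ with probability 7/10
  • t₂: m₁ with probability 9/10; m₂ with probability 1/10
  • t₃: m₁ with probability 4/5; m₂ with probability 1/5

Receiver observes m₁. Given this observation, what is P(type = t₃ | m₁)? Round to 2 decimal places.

Apply Bayes' rule using the sender's strategy as the likelihood.
P(m₁) = (1/5)·(3/10) + (1/2)·(9/10) + (3/10)·(4/5) = 3/4
P(t₃ | m₁) = ((3/10)·(4/5)) / (3/4) = (6/25) / (3/4) = 8/25

0.32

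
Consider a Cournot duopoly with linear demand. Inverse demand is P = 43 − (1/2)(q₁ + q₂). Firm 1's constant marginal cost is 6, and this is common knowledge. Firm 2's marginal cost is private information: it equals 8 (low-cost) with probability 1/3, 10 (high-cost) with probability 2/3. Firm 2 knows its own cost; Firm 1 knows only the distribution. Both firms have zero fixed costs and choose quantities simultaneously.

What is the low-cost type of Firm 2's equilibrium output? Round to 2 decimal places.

Type-c best response for Firm 2: q₂(c) = (43 − c) − q₁/2.
Firm 1 maximizes expected profit; its first-order condition is 43 − q₁ − (1/2)E[q₂] − 6 = 0.
Substituting E[q₂] and solving: E[c₂] = 9.33333, so q₁ = (43 − 2·6 + 9.33333)/(3/2) = 26.8889.
q₂(low-cost) = (43 − 8 − (1/2)·26.8889) = 21.5556.

21.56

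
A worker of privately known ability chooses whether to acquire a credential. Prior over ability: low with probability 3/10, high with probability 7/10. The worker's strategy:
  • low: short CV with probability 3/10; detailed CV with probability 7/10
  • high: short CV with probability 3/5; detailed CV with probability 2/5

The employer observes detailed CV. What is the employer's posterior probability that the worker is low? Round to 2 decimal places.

P(detailed CV) = (3/10)·(7/10) + (7/10)·(2/5) = 49/100
P(low | detailed CV) = ((3/10)·(7/10)) / (49/100) = (21/100) / (49/100) = 3/7

0.43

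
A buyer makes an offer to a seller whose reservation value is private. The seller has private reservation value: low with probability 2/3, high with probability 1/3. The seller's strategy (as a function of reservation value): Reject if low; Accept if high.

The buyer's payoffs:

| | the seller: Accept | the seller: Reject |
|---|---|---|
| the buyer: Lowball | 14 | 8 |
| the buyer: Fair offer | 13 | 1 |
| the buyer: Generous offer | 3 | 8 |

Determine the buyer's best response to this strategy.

E[Lowball] = 2/3·(8) + 1/3·(14) = 10
E[Fair offer] = 2/3·(1) + 1/3·(13) = 5
E[Generous offer] = 2/3·(8) + 1/3·(3) = 19/3
Best response: Lowball (10 is the largest).

Lowball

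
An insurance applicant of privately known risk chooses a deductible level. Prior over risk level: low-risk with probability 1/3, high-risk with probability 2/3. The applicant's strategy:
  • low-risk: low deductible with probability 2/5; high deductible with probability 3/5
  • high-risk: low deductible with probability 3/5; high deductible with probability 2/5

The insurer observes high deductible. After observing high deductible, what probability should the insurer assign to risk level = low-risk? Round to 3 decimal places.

0.429

Apply Bayes' rule using the sender's strategy as the likelihood.
P(high deductible) = (1/3)·(3/5) + (2/3)·(2/5) = 7/15
P(low-risk | high deductible) = ((1/3)·(3/5)) / (7/15) = (1/5) / (7/15) = 3/7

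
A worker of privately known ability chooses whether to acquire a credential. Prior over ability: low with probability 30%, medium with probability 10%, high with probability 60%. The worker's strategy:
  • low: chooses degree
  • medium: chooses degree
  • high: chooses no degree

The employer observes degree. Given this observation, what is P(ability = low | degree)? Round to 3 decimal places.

0.750

P(degree) = 0.3·1 + 0.1·1 + 0.6·0 = 0.4
P(low | degree) = (0.3·1) / 0.4 = 0.3 / 0.4 = 0.75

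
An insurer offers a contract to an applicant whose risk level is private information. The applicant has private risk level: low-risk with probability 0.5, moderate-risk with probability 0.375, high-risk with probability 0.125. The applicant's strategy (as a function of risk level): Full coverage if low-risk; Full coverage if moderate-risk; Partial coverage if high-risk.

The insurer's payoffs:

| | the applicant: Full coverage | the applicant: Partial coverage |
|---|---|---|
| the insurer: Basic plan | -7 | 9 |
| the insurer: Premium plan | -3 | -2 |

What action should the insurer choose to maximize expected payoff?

Compute the insurer's expected payoff for each action, taking the expectation over the applicant's type.
E[Basic plan] = 0.5·(-7) + 0.375·(-7) + 0.125·(9) = -5
E[Premium plan] = 0.5·(-3) + 0.375·(-3) + 0.125·(-2) = -2.875
Best response: Premium plan (-2.875 is the largest).

Premium plan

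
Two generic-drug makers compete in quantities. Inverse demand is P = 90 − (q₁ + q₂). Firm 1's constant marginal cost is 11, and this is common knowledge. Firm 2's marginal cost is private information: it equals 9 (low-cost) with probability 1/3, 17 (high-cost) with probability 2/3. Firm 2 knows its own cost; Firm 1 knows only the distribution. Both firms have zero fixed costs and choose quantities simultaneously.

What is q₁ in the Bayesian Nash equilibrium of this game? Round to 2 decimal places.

27.44

Type-c best response for Firm 2: q₂(c) = (90 − c)/2 − q₁/2.
Firm 1 maximizes expected profit; its first-order condition is 90 − 2q₁ − E[q₂] − 11 = 0.
Substituting E[q₂] and solving: E[c₂] = 14.3333, so q₁ = (90 − 2·11 + 14.3333)/3 = 27.4444.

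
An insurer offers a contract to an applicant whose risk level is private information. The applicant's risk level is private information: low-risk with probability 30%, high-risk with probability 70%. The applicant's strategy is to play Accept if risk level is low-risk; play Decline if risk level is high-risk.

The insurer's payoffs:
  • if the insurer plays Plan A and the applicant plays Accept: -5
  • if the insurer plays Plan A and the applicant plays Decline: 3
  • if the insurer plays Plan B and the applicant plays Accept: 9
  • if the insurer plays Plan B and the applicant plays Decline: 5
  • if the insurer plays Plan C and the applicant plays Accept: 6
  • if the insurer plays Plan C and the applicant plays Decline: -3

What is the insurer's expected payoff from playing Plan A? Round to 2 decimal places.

E[Plan A] = 0.3·(-5) + 0.7·3 = (-1.5) + 2.1 = 0.6

0.60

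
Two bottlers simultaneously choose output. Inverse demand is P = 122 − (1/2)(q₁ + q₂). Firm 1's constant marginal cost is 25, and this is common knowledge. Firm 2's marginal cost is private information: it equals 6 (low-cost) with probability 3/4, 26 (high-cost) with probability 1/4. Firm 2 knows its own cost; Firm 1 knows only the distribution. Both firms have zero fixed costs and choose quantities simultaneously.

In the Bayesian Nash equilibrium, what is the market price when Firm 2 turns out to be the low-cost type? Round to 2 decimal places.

50.17

Type-c best response for Firm 2: q₂(c) = (122 − c) − q₁/2.
Firm 1 maximizes expected profit; its first-order condition is 122 − q₁ − (1/2)E[q₂] − 25 = 0.
Substituting E[q₂] and solving: E[c₂] = 11, so q₁ = (122 − 2·25 + 11)/(3/2) = 55.3333.
q₂(low-cost) = 88.3333, so P = 122 − (1/2)·(55.3333 + 88.3333) = 50.1667.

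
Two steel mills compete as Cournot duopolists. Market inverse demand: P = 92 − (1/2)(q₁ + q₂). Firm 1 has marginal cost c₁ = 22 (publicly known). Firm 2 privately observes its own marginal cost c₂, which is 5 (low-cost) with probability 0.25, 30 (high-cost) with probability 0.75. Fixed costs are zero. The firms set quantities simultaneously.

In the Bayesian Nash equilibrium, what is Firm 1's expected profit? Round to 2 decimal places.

Firm 2 with cost c maximizes (92 − (1/2)(q₁+q₂) − c)·q₂, giving q₂(c) = (92 − c − (1/2)q₁).
E[c₂] = 0.25·5 + 0.75·30 = 23.75
Firm 1's FOC against E[q₂] yields q₁ = (92 − 2·22 + E[c₂])/(3/2) = (92 − 44 + 23.75)/(3/2) = 47.8333.
E[P] = 92 − (1/2)·(q₁ + E[q₂]) = 45.9167; Firm 1's expected profit = (E[P] − 22)·q₁ = (45.9167 − 22)·47.8333 = 1144.01.

1144.01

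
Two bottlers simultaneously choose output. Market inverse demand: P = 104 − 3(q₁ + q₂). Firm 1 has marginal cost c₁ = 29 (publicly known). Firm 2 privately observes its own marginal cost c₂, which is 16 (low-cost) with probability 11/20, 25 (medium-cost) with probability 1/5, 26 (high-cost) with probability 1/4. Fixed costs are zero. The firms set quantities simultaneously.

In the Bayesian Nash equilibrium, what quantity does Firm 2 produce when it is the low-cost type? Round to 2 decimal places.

Type-c best response for Firm 2: q₂(c) = (104 − c)/6 − q₁/2.
Firm 1 maximizes expected profit; its first-order condition is 104 − 6q₁ − 3E[q₂] − 29 = 0.
Substituting E[q₂] and solving: E[c₂] = 20.3, so q₁ = (104 − 2·29 + 20.3)/9 = 7.36667.
q₂(low-cost) = (104 − 16 − 3·7.36667)/6 = 10.9833.

10.98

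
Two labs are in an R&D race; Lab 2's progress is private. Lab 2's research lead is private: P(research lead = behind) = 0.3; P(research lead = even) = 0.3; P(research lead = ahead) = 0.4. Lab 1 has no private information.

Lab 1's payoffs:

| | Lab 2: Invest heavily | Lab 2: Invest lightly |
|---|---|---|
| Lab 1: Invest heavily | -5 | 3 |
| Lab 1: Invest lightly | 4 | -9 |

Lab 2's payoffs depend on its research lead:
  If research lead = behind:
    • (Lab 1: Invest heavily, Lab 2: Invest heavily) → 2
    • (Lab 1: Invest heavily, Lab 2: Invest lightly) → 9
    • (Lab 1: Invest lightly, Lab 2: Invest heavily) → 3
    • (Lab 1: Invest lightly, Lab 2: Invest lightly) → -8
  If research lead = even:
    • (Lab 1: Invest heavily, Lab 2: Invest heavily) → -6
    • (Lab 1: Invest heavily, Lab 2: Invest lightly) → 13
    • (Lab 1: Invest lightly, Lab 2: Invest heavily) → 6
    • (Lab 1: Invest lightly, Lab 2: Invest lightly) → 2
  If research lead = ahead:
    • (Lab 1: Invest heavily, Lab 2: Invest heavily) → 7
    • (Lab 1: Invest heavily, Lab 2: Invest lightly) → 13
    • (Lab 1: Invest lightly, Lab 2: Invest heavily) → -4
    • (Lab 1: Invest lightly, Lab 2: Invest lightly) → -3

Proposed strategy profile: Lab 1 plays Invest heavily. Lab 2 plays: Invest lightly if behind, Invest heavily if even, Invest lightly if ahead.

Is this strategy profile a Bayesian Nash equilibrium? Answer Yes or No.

No

A profile is a BNE iff every type of every player is best-responding given beliefs about the other side.
Lab 1 plays Invest heavily: E[Invest heavily] = 0.3·(3) + 0.3·(-5) + 0.4·(3) = 0.6; E[Invest lightly] = -5.1. Best-responding. ✓
Lab 2 (research lead behind), facing Invest heavily: Invest heavily gives 2, Invest lightly gives 9. Proposed Invest lightly is best. ✓
Lab 2 (research lead even), facing Invest heavily: Invest heavily gives -6, Invest lightly gives 13. Proposed Invest heavily is not best — profitable deviation exists. ✗
Lab 2 (research lead ahead), facing Invest heavily: Invest heavily gives 7, Invest lightly gives 13. Proposed Invest lightly is best. ✓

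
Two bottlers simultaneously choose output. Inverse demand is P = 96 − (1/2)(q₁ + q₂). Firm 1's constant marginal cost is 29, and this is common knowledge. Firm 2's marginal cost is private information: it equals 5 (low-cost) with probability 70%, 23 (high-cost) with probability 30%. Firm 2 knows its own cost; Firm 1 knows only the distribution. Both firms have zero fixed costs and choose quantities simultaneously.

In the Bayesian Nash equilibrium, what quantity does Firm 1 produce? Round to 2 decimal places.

Type-c best response for Firm 2: q₂(c) = (96 − c) − q₁/2.
Firm 1 maximizes expected profit; its first-order condition is 96 − q₁ − (1/2)E[q₂] − 29 = 0.
Substituting E[q₂] and solving: E[c₂] = 10.4, so q₁ = (96 − 2·29 + 10.4)/(3/2) = 32.2667.

32.27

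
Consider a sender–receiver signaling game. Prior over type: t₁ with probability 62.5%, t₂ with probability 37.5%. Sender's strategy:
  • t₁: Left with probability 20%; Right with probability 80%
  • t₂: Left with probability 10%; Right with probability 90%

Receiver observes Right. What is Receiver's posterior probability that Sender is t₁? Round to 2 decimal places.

P(Right) = 0.625·0.8 + 0.375·0.9 = 0.8375
P(t₁ | Right) = (0.625·0.8) / 0.8375 = 0.5 / 0.8375 = 0.597015

0.60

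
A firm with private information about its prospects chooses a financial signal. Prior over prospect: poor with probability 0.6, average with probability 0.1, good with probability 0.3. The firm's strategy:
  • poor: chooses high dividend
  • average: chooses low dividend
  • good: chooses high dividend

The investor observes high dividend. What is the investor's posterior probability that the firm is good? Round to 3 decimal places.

0.333

Apply Bayes' rule using the sender's strategy as the likelihood.
P(high dividend) = 0.6·1 + 0.1·0 + 0.3·1 = 0.9
P(good | high dividend) = (0.3·1) / 0.9 = 0.3 / 0.9 = 0.333333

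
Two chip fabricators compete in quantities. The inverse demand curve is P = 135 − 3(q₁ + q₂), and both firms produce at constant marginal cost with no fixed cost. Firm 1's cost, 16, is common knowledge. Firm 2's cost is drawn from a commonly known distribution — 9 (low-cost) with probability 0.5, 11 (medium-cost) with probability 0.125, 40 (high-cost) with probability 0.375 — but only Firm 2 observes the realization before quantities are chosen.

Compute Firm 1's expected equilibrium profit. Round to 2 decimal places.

568.33

Firm 2 with cost c maximizes (135 − 3(q₁+q₂) − c)·q₂, giving q₂(c) = (135 − c − 3q₁)/6.
E[c₂] = 0.5·9 + 0.125·11 + 0.375·40 = 20.875
Firm 1's FOC against E[q₂] yields q₁ = (135 − 2·16 + E[c₂])/9 = (135 − 32 + 20.875)/9 = 13.7639.
E[P] = 135 − 3·(q₁ + E[q₂]) = 57.2917; Firm 1's expected profit = (E[P] − 16)·q₁ = (57.2917 − 16)·13.7639 = 568.334.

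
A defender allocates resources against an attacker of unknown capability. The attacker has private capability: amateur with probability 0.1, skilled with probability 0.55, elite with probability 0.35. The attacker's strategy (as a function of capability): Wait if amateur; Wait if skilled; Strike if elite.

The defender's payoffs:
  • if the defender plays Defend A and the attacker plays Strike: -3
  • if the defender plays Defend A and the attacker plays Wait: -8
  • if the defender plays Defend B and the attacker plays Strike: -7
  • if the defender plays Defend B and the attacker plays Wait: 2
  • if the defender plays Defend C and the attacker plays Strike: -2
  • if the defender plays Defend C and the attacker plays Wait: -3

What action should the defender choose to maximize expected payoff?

Defend B

E[Defend A] = 0.1·(-8) + 0.55·(-8) + 0.35·(-3) = -6.25
E[Defend B] = 0.1·(2) + 0.55·(2) + 0.35·(-7) = -1.15
E[Defend C] = 0.1·(-3) + 0.55·(-3) + 0.35·(-2) = -2.65
Best response: Defend B (-1.15 is the largest).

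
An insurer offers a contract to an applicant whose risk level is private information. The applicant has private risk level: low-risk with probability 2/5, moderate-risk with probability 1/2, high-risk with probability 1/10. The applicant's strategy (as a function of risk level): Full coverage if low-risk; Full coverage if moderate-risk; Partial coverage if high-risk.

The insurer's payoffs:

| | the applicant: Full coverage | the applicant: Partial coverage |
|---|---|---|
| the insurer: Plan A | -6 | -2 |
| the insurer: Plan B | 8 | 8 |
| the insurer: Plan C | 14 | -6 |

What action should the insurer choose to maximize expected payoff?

E[Plan A] = 2/5·(-6) + 1/2·(-6) + 1/10·(-2) = -28/5
E[Plan B] = 2/5·(8) + 1/2·(8) + 1/10·(8) = 8
E[Plan C] = 2/5·(14) + 1/2·(14) + 1/10·(-6) = 12
Best response: Plan C (12 is the largest).

Plan C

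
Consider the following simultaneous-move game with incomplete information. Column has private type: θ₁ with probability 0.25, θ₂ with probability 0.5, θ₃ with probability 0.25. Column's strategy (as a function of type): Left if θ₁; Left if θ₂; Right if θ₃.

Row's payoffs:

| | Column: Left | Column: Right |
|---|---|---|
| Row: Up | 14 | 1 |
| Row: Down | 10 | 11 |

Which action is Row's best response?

Compute Row's expected payoff for each action, taking the expectation over Column's type.
E[Up] = 0.25·(14) + 0.5·(14) + 0.25·(1) = 10.75
E[Down] = 0.25·(10) + 0.5·(10) + 0.25·(11) = 10.25
Best response: Up (10.75 is the largest).

Up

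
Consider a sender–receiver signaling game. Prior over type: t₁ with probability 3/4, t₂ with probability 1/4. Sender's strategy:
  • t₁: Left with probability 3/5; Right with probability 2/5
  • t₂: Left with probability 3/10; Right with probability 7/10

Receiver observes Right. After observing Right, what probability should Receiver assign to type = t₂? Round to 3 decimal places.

0.368

P(Right) = (3/4)·(2/5) + (1/4)·(7/10) = 19/40
P(t₂ | Right) = ((1/4)·(7/10)) / (19/40) = (7/40) / (19/40) = 7/19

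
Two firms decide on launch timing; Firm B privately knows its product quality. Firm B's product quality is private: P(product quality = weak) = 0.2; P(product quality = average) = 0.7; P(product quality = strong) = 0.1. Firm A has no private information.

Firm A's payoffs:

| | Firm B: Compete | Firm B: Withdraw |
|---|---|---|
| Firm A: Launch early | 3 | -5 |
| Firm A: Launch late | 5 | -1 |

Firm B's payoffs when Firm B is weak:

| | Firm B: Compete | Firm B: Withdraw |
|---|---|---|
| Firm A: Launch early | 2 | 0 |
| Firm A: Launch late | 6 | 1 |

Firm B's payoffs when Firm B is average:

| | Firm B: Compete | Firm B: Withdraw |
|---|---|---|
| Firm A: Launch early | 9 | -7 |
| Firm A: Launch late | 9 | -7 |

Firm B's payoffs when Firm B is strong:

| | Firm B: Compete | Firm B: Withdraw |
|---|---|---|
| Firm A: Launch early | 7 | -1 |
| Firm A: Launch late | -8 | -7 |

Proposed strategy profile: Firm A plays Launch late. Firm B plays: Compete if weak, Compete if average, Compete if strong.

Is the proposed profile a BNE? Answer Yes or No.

No

Firm A plays Launch late: E[Launch late] = 0.2·(5) + 0.7·(5) + 0.1·(5) = 5; E[Launch early] = 3. Best-responding. ✓
Firm B (product quality weak), facing Launch late: Compete gives 6, Withdraw gives 1. Proposed Compete is best. ✓
Firm B (product quality average), facing Launch late: Compete gives 9, Withdraw gives -7. Proposed Compete is best. ✓
Firm B (product quality strong), facing Launch late: Compete gives -8, Withdraw gives -7. Proposed Compete is not best — profitable deviation exists. ✗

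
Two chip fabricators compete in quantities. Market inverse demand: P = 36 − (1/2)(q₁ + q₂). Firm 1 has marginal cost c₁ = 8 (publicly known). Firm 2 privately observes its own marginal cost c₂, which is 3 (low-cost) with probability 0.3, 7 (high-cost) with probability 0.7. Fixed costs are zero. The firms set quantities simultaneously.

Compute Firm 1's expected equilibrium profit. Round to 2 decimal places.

Each type of Firm 2 best-responds to q₁; Firm 1 best-responds to the expected q₂ over Firm 2's types.
Firm 2 with cost c maximizes (36 − (1/2)(q₁+q₂) − c)·q₂, giving q₂(c) = (36 − c − (1/2)q₁).
E[c₂] = 0.3·3 + 0.7·7 = 5.8
Firm 1's FOC against E[q₂] yields q₁ = (36 − 2·8 + E[c₂])/(3/2) = (36 − 16 + 5.8)/(3/2) = 17.2.
E[P] = 36 − (1/2)·(q₁ + E[q₂]) = 16.6; Firm 1's expected profit = (E[P] − 8)·q₁ = (16.6 − 8)·17.2 = 147.92.

147.92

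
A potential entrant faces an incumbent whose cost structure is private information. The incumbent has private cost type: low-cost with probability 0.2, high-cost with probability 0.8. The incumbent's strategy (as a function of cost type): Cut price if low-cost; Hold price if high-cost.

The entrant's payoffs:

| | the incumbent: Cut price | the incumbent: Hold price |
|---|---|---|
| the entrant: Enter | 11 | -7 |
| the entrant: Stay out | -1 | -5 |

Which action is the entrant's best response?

Enter

Compute the entrant's expected payoff for each action, taking the expectation over the incumbent's type.
E[Enter] = 0.2·(11) + 0.8·(-7) = -3.4
E[Stay out] = 0.2·(-1) + 0.8·(-5) = -4.2
Best response: Enter (-3.4 is the largest).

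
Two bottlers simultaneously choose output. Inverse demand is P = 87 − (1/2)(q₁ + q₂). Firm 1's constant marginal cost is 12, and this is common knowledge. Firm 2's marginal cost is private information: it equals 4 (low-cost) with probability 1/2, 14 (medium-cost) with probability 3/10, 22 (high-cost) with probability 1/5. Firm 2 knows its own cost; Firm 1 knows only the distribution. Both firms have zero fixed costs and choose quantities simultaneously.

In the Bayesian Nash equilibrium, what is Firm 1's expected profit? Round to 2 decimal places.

Firm 2 with cost c maximizes (87 − (1/2)(q₁+q₂) − c)·q₂, giving q₂(c) = (87 − c − (1/2)q₁).
E[c₂] = 1/2·4 + 3/10·14 + 1/5·22 = 10.6
Firm 1's FOC against E[q₂] yields q₁ = (87 − 2·12 + E[c₂])/(3/2) = (87 − 24 + 10.6)/(3/2) = 49.0667.
E[P] = 87 − (1/2)·(q₁ + E[q₂]) = 36.5333; Firm 1's expected profit = (E[P] − 12)·q₁ = (36.5333 − 12)·49.0667 = 1203.77.

1203.77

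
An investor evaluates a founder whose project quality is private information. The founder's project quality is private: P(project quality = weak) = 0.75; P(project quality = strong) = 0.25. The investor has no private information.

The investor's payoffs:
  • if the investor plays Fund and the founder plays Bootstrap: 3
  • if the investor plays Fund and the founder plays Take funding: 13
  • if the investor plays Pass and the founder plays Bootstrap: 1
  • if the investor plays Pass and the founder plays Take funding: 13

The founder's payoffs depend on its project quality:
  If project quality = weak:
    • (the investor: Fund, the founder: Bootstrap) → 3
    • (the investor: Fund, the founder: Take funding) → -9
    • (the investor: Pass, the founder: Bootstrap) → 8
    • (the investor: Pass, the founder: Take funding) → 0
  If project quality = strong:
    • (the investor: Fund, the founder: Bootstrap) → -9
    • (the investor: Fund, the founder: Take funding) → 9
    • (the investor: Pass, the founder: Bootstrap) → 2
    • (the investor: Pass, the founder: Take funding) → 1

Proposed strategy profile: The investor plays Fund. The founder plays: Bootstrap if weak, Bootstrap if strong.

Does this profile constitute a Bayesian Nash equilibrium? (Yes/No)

A profile is a BNE iff every type of every player is best-responding given beliefs about the other side.
The investor plays Fund: E[Fund] = 0.75·(3) + 0.25·(3) = 3; E[Pass] = 1. Best-responding. ✓
The founder (project quality weak), facing Fund: Bootstrap gives 3, Take funding gives -9. Proposed Bootstrap is best. ✓
The founder (project quality strong), facing Fund: Bootstrap gives -9, Take funding gives 9. Proposed Bootstrap is not best — profitable deviation exists. ✗

No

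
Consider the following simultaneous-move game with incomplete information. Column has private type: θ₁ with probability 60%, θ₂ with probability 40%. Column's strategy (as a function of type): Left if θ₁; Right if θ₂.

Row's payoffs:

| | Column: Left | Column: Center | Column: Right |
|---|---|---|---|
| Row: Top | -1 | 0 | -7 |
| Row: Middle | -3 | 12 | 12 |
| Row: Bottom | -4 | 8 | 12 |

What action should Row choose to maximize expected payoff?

E[Top] = 0.6·(-1) + 0.4·(-7) = -3.4
E[Middle] = 0.6·(-3) + 0.4·(12) = 3
E[Bottom] = 0.6·(-4) + 0.4·(12) = 2.4
Best response: Middle (3 is the largest).

Middle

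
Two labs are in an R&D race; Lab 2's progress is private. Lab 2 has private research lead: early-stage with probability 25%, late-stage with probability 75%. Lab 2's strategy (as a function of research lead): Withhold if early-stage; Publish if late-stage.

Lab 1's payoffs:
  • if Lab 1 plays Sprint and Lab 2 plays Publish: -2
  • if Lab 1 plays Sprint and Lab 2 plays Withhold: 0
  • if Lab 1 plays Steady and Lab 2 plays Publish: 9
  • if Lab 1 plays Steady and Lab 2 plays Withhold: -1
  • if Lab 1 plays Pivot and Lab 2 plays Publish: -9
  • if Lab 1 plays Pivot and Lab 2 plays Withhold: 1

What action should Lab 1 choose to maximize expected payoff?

E[Sprint] = 0.25·(0) + 0.75·(-2) = -1.5
E[Steady] = 0.25·(-1) + 0.75·(9) = 6.5
E[Pivot] = 0.25·(1) + 0.75·(-9) = -6.5
Best response: Steady (6.5 is the largest).

Steady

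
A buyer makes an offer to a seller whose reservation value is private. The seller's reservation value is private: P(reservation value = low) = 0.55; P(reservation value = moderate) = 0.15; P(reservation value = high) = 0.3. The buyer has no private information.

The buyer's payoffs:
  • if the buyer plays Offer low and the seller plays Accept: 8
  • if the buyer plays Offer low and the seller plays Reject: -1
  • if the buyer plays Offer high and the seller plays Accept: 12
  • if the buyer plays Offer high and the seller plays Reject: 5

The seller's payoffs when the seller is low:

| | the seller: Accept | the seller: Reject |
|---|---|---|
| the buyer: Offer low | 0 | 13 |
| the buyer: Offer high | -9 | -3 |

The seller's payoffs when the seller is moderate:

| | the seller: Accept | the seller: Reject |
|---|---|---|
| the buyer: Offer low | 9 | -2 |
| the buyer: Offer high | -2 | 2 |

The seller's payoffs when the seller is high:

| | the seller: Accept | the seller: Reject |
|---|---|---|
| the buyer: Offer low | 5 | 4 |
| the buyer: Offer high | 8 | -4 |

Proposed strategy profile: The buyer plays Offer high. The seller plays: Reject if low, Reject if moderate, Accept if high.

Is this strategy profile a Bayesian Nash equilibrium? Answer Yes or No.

The buyer plays Offer high: E[Offer high] = 0.55·(5) + 0.15·(5) + 0.3·(12) = 7.1; E[Offer low] = 1.7. Best-responding. ✓
The seller (reservation value low), facing Offer high: Accept gives -9, Reject gives -3. Proposed Reject is best. ✓
The seller (reservation value moderate), facing Offer high: Accept gives -2, Reject gives 2. Proposed Reject is best. ✓
The seller (reservation value high), facing Offer high: Accept gives 8, Reject gives -4. Proposed Accept is best. ✓

Yes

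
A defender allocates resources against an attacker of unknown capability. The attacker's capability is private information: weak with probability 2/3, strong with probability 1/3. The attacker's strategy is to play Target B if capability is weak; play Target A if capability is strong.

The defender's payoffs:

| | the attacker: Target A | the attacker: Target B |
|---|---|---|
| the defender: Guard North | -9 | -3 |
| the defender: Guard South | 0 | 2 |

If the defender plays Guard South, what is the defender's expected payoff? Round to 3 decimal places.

E[Guard South] = 2/3·2 + 1/3·0 = 4/3 + 0 = 4/3

1.333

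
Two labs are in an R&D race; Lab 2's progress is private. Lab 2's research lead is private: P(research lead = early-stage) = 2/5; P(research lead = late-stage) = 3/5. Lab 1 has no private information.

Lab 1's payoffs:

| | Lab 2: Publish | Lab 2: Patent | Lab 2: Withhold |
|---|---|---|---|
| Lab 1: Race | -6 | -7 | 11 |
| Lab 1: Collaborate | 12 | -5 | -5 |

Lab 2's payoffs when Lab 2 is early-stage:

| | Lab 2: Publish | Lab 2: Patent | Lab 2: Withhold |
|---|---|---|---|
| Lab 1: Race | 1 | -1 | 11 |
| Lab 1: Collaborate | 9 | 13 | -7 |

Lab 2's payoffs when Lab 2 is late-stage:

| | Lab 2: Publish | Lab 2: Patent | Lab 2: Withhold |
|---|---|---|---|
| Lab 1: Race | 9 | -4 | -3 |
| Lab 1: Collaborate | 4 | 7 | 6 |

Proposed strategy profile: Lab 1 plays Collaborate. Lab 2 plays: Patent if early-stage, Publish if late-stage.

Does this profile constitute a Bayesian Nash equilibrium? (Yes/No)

Lab 1 plays Collaborate: E[Collaborate] = 2/5·(-5) + 3/5·(12) = 26/5; E[Race] = -32/5. Best-responding. ✓
Lab 2 (research lead early-stage), facing Collaborate: Publish gives 9, Patent gives 13, Withhold gives -7. Proposed Patent is best. ✓
Lab 2 (research lead late-stage), facing Collaborate: Publish gives 4, Patent gives 7, Withhold gives 6. Proposed Publish is not best — profitable deviation exists. ✗

No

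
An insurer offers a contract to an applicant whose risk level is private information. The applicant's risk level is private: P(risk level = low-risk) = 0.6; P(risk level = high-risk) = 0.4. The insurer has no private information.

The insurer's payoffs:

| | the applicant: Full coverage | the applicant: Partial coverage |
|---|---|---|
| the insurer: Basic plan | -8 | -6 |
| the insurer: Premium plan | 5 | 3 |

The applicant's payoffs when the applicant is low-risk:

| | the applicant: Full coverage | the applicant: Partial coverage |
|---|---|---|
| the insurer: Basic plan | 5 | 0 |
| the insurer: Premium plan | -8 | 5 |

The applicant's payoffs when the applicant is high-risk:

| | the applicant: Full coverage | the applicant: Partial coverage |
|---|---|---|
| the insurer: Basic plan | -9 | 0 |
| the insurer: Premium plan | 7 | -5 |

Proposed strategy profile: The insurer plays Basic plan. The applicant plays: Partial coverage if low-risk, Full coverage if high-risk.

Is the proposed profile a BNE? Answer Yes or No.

A profile is a BNE iff every type of every player is best-responding given beliefs about the other side.
The insurer plays Basic plan: E[Basic plan] = 0.6·(-6) + 0.4·(-8) = -6.8; E[Premium plan] = 3.8. Not best-responding. ✗
The applicant (risk level low-risk), facing Basic plan: Full coverage gives 5, Partial coverage gives 0. Proposed Partial coverage is not best — profitable deviation exists. ✗
The applicant (risk level high-risk), facing Basic plan: Full coverage gives -9, Partial coverage gives 0. Proposed Full coverage is not best — profitable deviation exists. ✗

No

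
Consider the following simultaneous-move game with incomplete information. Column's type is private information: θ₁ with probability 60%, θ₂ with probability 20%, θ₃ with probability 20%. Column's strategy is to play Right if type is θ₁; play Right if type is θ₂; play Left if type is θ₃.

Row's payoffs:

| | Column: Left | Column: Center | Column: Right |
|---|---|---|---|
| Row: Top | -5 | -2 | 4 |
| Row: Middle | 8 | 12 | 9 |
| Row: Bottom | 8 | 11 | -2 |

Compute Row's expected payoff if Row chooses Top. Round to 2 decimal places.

2.20

E[Top] = 0.6·4 + 0.2·4 + 0.2·(-5) = 2.4 + 0.8 + (-1) = 2.2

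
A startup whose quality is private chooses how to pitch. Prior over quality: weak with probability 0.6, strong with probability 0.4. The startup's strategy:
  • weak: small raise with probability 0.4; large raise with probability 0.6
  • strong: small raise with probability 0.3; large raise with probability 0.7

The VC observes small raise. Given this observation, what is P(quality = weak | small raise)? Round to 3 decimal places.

P(small raise) = 0.6·0.4 + 0.4·0.3 = 0.36
P(weak | small raise) = (0.6·0.4) / 0.36 = 0.24 / 0.36 = 0.666667

0.667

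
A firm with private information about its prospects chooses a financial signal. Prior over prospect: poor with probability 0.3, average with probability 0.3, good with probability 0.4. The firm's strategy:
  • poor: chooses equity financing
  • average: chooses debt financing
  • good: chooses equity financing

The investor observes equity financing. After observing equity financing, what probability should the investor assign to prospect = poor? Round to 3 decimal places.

P(equity financing) = 0.3·1 + 0.3·0 + 0.4·1 = 0.7
P(poor | equity financing) = (0.3·1) / 0.7 = 0.3 / 0.7 = 0.428571

0.429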